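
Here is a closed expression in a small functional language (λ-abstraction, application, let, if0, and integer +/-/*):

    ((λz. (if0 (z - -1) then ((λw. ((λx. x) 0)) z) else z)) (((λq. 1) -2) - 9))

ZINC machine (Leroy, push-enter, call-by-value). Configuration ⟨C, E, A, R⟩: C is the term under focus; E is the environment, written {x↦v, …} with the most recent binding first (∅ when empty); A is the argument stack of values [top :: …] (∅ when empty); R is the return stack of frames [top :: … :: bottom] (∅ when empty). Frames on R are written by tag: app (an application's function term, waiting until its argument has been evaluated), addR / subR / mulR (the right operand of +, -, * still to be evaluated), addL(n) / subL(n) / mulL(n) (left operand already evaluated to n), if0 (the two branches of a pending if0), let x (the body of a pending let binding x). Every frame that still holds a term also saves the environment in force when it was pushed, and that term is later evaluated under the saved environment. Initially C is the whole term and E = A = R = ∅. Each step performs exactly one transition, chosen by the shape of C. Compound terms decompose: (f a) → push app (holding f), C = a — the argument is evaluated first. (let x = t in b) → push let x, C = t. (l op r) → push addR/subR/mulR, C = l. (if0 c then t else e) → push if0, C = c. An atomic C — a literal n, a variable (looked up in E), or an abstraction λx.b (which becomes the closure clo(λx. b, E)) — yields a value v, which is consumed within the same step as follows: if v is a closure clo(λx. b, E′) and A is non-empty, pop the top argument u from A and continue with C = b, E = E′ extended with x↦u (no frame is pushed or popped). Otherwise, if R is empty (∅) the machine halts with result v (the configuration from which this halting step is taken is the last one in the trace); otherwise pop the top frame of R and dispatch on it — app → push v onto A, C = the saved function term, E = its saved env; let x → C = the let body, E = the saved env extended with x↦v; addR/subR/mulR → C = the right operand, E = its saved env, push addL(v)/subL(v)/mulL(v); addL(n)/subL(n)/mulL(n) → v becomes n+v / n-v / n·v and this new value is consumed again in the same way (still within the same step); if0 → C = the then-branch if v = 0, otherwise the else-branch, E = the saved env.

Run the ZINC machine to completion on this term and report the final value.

Answer: -8

Machine steps:
step 0: [C=((λz. (if0 (z - -1) then ((λw. ((λx. x) 0)) z) else z)) (((λq. 1) -2) - 9)) | E=∅ | A=∅ | R=∅]
step 1: [C=(((λq. 1) -2) - 9) | E=∅ | A=∅ | R=[app]]
step 2: [C=((λq. 1) -2) | E=∅ | A=∅ | R=[subR :: app]]
step 3: [C=-2 | E=∅ | A=∅ | R=[app :: subR :: app]]
step 4: [C=(λq. 1) | E=∅ | A=[-2] | R=[subR :: app]]
step 5: [C=1 | E={q↦-2} | A=∅ | R=[subR :: app]]
step 6: [C=9 | E=∅ | A=∅ | R=[subL(1) :: app]]
step 7: [C=(λz. (if0 (z - -1) then ((λw. ((λx. x) 0)) z) else z)) | E=∅ | A=[-8] | R=∅]
step 8: [C=(if0 (z - -1) then ((λw. ((λx. x) 0)) z) else z) | E={z↦-8} | A=∅ | R=∅]
step 9: [C=(z - -1) | E={z↦-8} | A=∅ | R=[if0]]
step 10: [C=z | E={z↦-8} | A=∅ | R=[subR :: if0]]
step 11: [C=-1 | E={z↦-8} | A=∅ | R=[subL(-8) :: if0]]
step 12: [C=z | E={z↦-8} | A=∅ | R=∅]
→ final value -8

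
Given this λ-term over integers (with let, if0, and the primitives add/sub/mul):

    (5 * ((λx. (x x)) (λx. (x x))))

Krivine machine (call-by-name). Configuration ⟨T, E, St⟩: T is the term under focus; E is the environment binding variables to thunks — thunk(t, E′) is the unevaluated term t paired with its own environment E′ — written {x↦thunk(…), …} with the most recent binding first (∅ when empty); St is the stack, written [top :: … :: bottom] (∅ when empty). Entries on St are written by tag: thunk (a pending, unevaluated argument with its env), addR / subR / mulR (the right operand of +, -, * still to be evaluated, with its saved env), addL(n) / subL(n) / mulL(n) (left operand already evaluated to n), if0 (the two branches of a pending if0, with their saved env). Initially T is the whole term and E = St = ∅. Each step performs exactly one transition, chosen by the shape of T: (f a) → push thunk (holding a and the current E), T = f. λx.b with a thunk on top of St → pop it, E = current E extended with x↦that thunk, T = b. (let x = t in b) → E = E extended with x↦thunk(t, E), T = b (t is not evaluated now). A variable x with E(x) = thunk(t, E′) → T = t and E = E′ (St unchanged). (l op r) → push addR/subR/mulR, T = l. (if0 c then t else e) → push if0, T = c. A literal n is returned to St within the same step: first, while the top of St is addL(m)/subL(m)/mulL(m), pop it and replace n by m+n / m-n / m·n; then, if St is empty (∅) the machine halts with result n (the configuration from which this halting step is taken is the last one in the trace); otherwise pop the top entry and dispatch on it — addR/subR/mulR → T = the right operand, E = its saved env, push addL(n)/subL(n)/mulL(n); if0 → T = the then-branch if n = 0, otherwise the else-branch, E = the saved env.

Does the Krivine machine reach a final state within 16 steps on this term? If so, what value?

Answer: DIVERGES (no final state within 16 steps)

Derivation:
t=0: [T=(5 * ((λx. (x x)) (λx. (x x)))) | E=∅ | St=∅]
t=1: [T=5 | E=∅ | St=[mulR]]
t=2: [T=((λx. (x x)) (λx. (x x))) | E=∅ | St=[mulL(5)]]
t=3: [T=(λx. (x x)) | E=∅ | St=[thunk :: mulL(5)]]
t=4: [T=(x x) | E={x↦thunk((λx. (x x)), ∅)} | St=[mulL(5)]]
t=5: [T=x | E={x↦thunk((λx. (x x)), ∅)} | St=[thunk :: mulL(5)]]
t=6: [T=(λx. (x x)) | E=∅ | St=[thunk :: mulL(5)]]
t=7: [T=(x x) | E={x↦thunk(x, {x↦thunk((λx. (x x)), ∅)})} | St=[mulL(5)]]
t=8: [T=x | E={x↦thunk(x, {x↦thunk((λx. (x x)), ∅)})} | St=[thunk :: mulL(5)]]
t=9: [T=x | E={x↦thunk((λx. (x x)), ∅)} | St=[thunk :: mulL(5)]]
t=10: [T=(λx. (x x)) | E=∅ | St=[thunk :: mulL(5)]]
t=11: [T=(x x) | E={x↦thunk(x, {x↦thunk(x, {x↦thunk((λx. (x x)), ∅)})})} | St=[mulL(5)]]
t=12: [T=x | E={x↦thunk(x, {x↦thunk(x, {x↦thunk((λx. (x x)), ∅)})})} | St=[thunk :: mulL(5)]]
t=13: [T=x | E={x↦thunk(x, {x↦thunk((λx. (x x)), ∅)})} | St=[thunk :: mulL(5)]]
t=14: [T=x | E={x↦thunk((λx. (x x)), ∅)} | St=[thunk :: mulL(5)]]
t=15: [T=(λx. (x x)) | E=∅ | St=[thunk :: mulL(5)]]
t=16: [T=(x x) | E={x↦thunk(x, {x↦thunk(x, {x↦thunk(x, {x↦thunk((λx. (x x)), ∅)})})})} | St=[mulL(5)]]
→ 16 transitions taken and the configuration is still not final: no result within 16 steps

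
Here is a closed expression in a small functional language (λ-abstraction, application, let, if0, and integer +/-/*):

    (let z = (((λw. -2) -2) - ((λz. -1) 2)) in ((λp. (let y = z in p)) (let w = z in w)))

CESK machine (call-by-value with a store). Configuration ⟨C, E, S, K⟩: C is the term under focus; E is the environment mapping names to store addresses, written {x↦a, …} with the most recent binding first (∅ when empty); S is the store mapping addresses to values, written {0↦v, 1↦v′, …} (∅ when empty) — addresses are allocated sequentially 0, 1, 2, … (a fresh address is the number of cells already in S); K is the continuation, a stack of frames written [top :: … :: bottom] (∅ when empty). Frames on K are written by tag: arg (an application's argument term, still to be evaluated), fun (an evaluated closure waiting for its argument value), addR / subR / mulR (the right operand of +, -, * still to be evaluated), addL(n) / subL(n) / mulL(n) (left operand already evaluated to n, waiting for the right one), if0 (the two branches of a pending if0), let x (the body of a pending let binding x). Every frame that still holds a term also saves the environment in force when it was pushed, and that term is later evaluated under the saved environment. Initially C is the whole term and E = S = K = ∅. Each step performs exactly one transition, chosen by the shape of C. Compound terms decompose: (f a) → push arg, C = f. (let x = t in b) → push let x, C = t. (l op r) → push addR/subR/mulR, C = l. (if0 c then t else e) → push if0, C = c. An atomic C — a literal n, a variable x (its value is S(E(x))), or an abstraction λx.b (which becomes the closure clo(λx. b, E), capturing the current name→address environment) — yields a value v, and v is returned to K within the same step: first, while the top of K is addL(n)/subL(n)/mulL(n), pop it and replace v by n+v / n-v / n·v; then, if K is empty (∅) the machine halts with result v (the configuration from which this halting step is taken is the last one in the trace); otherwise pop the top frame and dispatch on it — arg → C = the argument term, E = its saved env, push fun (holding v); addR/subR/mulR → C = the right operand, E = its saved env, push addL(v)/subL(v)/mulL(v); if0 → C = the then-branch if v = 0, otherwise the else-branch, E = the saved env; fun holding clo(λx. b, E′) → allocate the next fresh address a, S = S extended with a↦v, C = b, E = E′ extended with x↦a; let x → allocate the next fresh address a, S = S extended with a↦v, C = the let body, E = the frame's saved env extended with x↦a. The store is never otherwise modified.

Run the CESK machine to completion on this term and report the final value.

Answer: -1

Derivation:
t=0: ⟨C=(let z = (((λw. -2) -2) - ((λz. -1) 2)) in ((λp. (let y = z in p)) (let w = z in w))); E=∅; S=∅; K=∅⟩
t=1: ⟨C=(((λw. -2) -2) - ((λz. -1) 2)); E=∅; S=∅; K=[let z]⟩
t=2: ⟨C=((λw. -2) -2); E=∅; S=∅; K=[subR :: let z]⟩
t=3: ⟨C=(λw. -2); E=∅; S=∅; K=[arg :: subR :: let z]⟩
t=4: ⟨C=-2; E=∅; S=∅; K=[fun :: subR :: let z]⟩
t=5: ⟨C=-2; E={w↦0}; S={0↦-2}; K=[subR :: let z]⟩
t=6: ⟨C=((λz. -1) 2); E=∅; S={0↦-2}; K=[subL(-2) :: let z]⟩
t=7: ⟨C=(λz. -1); E=∅; S={0↦-2}; K=[arg :: subL(-2) :: let z]⟩
t=8: ⟨C=2; E=∅; S={0↦-2}; K=[fun :: subL(-2) :: let z]⟩
t=9: ⟨C=-1; E={z↦1}; S={0↦-2, 1↦2}; K=[subL(-2) :: let z]⟩
t=10: ⟨C=((λp. (let y = z in p)) (let w = z in w)); E={z↦2}; S={0↦-2, 1↦2, 2↦-1}; K=∅⟩
t=11: ⟨C=(λp. (let y = z in p)); E={z↦2}; S={0↦-2, 1↦2, 2↦-1}; K=[arg]⟩
t=12: ⟨C=(let w = z in w); E={z↦2}; S={0↦-2, 1↦2, 2↦-1}; K=[fun]⟩
t=13: ⟨C=z; E={z↦2}; S={0↦-2, 1↦2, 2↦-1}; K=[let w :: fun]⟩
t=14: ⟨C=w; E={w↦3, z↦2}; S={0↦-2, 1↦2, 2↦-1, 3↦-1}; K=[fun]⟩
t=15: ⟨C=(let y = z in p); E={p↦4, z↦2}; S={0↦-2, 1↦2, 2↦-1, 3↦-1, 4↦-1}; K=∅⟩
t=16: ⟨C=z; E={p↦4, z↦2}; S={0↦-2, 1↦2, 2↦-1, 3↦-1, 4↦-1}; K=[let y]⟩
t=17: ⟨C=p; E={y↦5, p↦4, z↦2}; S={0↦-2, 1↦2, 2↦-1, 3↦-1, 4↦-1, 5↦-1}; K=∅⟩
→ final value -1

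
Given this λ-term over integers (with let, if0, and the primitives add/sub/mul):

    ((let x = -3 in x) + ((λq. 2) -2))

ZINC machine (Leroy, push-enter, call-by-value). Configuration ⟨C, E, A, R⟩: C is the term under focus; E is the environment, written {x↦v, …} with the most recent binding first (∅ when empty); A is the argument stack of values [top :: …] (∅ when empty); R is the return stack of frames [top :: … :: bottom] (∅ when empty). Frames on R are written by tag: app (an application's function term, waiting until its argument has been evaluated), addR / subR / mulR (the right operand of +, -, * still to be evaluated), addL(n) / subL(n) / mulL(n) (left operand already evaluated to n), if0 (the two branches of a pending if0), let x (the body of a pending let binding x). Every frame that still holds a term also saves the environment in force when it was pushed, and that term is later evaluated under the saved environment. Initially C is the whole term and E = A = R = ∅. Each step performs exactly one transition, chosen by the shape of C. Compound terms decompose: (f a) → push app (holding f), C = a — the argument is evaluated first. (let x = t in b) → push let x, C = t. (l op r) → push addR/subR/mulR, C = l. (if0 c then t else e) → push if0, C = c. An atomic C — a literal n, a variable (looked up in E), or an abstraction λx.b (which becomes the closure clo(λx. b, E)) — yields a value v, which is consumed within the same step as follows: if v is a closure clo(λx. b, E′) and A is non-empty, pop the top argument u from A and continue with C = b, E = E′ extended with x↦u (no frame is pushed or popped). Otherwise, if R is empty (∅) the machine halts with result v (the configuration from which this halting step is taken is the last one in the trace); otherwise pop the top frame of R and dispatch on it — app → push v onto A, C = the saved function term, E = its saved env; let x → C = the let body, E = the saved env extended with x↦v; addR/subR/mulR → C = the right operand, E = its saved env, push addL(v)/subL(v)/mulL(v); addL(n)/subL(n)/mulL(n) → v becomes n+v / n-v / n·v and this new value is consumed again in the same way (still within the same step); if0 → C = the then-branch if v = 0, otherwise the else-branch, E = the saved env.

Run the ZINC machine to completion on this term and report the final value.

Answer: -1

Machine steps:
t=0: ⟨C=((let x = -3 in x) + ((λq. 2) -2)); E=∅; A=∅; R=∅⟩
t=1: ⟨C=(let x = -3 in x); E=∅; A=∅; R=[addR]⟩
t=2: ⟨C=-3; E=∅; A=∅; R=[let x :: addR]⟩
t=3: ⟨C=x; E={x↦-3}; A=∅; R=[addR]⟩
t=4: ⟨C=((λq. 2) -2); E=∅; A=∅; R=[addL(-3)]⟩
t=5: ⟨C=-2; E=∅; A=∅; R=[app :: addL(-3)]⟩
t=6: ⟨C=(λq. 2); E=∅; A=[-2]; R=[addL(-3)]⟩
t=7: ⟨C=2; E={q↦-2}; A=∅; R=[addL(-3)]⟩
→ final value -1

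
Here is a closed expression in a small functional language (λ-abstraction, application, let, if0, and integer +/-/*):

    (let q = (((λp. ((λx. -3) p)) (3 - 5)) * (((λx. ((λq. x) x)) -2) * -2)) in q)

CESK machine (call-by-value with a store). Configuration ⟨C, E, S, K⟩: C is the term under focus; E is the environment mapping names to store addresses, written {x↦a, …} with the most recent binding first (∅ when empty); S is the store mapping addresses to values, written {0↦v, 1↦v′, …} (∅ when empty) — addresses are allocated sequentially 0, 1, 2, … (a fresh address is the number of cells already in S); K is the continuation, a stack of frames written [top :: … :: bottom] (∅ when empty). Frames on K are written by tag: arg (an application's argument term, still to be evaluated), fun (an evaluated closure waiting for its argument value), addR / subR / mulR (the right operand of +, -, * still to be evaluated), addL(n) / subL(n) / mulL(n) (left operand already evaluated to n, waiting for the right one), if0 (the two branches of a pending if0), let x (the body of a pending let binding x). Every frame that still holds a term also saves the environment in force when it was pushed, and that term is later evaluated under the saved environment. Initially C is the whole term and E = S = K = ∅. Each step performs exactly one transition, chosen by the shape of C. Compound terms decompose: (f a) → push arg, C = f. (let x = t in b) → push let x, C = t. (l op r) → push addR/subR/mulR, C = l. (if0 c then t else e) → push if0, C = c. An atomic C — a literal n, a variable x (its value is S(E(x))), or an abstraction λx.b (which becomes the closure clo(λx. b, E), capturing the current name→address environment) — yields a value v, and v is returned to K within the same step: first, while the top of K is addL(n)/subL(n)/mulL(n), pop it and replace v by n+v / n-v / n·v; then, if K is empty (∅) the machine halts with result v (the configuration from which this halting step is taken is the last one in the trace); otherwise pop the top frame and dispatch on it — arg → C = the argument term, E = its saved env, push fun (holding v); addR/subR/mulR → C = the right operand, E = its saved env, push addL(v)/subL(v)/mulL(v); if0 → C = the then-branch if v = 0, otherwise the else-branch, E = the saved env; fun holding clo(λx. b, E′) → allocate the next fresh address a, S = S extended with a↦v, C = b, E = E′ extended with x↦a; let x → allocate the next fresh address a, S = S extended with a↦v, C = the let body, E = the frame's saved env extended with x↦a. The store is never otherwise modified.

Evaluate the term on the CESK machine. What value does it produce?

Answer: -12

Machine steps:
[0] <C=(let q = (((λp. ((λx. -3) p)) (3 - 5)) * (((λx. ((λq. x) x)) -2) * -2)) in q), E=∅, S=∅, K=∅>
[1] <C=(((λp. ((λx. -3) p)) (3 - 5)) * (((λx. ((λq. x) x)) -2) * -2)), E=∅, S=∅, K=[let q]>
[2] <C=((λp. ((λx. -3) p)) (3 - 5)), E=∅, S=∅, K=[mulR :: let q]>
[3] <C=(λp. ((λx. -3) p)), E=∅, S=∅, K=[arg :: mulR :: let q]>
[4] <C=(3 - 5), E=∅, S=∅, K=[fun :: mulR :: let q]>
[5] <C=3, E=∅, S=∅, K=[subR :: fun :: mulR :: let q]>
[6] <C=5, E=∅, S=∅, K=[subL(3) :: fun :: mulR :: let q]>
[7] <C=((λx. -3) p), E={p↦0}, S={0↦-2}, K=[mulR :: let q]>
[8] <C=(λx. -3), E={p↦0}, S={0↦-2}, K=[arg :: mulR :: let q]>
[9] <C=p, E={p↦0}, S={0↦-2}, K=[fun :: mulR :: let q]>
[10] <C=-3, E={x↦1, p↦0}, S={0↦-2, 1↦-2}, K=[mulR :: let q]>
[11] <C=(((λx. ((λq. x) x)) -2) * -2), E=∅, S={0↦-2, 1↦-2}, K=[mulL(-3) :: let q]>
[12] <C=((λx. ((λq. x) x)) -2), E=∅, S={0↦-2, 1↦-2}, K=[mulR :: mulL(-3) :: let q]>
[13] <C=(λx. ((λq. x) x)), E=∅, S={0↦-2, 1↦-2}, K=[arg :: mulR :: mulL(-3) :: let q]>
[14] <C=-2, E=∅, S={0↦-2, 1↦-2}, K=[fun :: mulR :: mulL(-3) :: let q]>
[15] <C=((λq. x) x), E={x↦2}, S={0↦-2, 1↦-2, 2↦-2}, K=[mulR :: mulL(-3) :: let q]>
[16] <C=(λq. x), E={x↦2}, S={0↦-2, 1↦-2, 2↦-2}, K=[arg :: mulR :: mulL(-3) :: let q]>
[17] <C=x, E={x↦2}, S={0↦-2, 1↦-2, 2↦-2}, K=[fun :: mulR :: mulL(-3) :: let q]>
[18] <C=x, E={q↦3, x↦2}, S={0↦-2, 1↦-2, 2↦-2, 3↦-2}, K=[mulR :: mulL(-3) :: let q]>
[19] <C=-2, E=∅, S={0↦-2, 1↦-2, 2↦-2, 3↦-2}, K=[mulL(-2) :: mulL(-3) :: let q]>
[20] <C=q, E={q↦4}, S={0↦-2, 1↦-2, 2↦-2, 3↦-2, 4↦-12}, K=∅>
→ final value -12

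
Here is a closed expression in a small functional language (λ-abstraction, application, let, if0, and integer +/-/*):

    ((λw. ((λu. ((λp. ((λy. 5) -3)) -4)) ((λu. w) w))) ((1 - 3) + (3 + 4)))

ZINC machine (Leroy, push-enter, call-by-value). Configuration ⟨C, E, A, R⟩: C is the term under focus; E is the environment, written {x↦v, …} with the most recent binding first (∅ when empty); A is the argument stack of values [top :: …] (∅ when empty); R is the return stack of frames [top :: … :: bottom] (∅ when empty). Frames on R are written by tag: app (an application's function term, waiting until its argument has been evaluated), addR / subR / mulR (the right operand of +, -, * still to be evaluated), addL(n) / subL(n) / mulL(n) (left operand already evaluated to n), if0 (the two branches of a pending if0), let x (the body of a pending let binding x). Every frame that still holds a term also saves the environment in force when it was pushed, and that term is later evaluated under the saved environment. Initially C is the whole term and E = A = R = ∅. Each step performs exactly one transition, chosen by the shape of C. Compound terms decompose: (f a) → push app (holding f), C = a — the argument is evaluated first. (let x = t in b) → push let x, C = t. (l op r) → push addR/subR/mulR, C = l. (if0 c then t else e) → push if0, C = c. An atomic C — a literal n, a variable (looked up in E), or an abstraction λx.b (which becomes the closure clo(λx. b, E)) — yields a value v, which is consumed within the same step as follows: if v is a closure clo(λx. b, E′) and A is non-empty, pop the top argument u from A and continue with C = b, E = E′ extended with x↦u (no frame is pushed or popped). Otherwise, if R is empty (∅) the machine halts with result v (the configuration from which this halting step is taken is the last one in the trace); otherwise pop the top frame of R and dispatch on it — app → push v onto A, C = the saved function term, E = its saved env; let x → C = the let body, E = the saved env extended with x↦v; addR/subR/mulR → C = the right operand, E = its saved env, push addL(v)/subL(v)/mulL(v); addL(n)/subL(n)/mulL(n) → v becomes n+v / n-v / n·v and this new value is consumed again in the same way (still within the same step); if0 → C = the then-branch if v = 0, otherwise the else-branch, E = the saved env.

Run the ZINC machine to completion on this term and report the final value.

[0] <C=((λw. ((λu. ((λp. ((λy. 5) -3)) -4)) ((λu. w) w))) ((1 - 3) + (3 + 4))), E=∅, A=∅, R=∅>
[1] <C=((1 - 3) + (3 + 4)), E=∅, A=∅, R=[app]>
[2] <C=(1 - 3), E=∅, A=∅, R=[addR :: app]>
[3] <C=1, E=∅, A=∅, R=[subR :: addR :: app]>
[4] <C=3, E=∅, A=∅, R=[subL(1) :: addR :: app]>
[5] <C=(3 + 4), E=∅, A=∅, R=[addL(-2) :: app]>
[6] <C=3, E=∅, A=∅, R=[addR :: addL(-2) :: app]>
[7] <C=4, E=∅, A=∅, R=[addL(3) :: addL(-2) :: app]>
[8] <C=(λw. ((λu. ((λp. ((λy. 5) -3)) -4)) ((λu. w) w))), E=∅, A=[5], R=∅>
[9] <C=((λu. ((λp. ((λy. 5) -3)) -4)) ((λu. w) w)), E={w↦5}, A=∅, R=∅>
[10] <C=((λu. w) w), E={w↦5}, A=∅, R=[app]>
[11] <C=w, E={w↦5}, A=∅, R=[app :: app]>
[12] <C=(λu. w), E={w↦5}, A=[5], R=[app]>
[13] <C=w, E={u↦5, w↦5}, A=∅, R=[app]>
[14] <C=(λu. ((λp. ((λy. 5) -3)) -4)), E={w↦5}, A=[5], R=∅>
[15] <C=((λp. ((λy. 5) -3)) -4), E={u↦5, w↦5}, A=∅, R=∅>
[16] <C=-4, E={u↦5, w↦5}, A=∅, R=[app]>
[17] <C=(λp. ((λy. 5) -3)), E={u↦5, w↦5}, A=[-4], R=∅>
[18] <C=((λy. 5) -3), E={p↦-4, u↦5, w↦5}, A=∅, R=∅>
[19] <C=-3, E={p↦-4, u↦5, w↦5}, A=∅, R=[app]>
[20] <C=(λy. 5), E={p↦-4, u↦5, w↦5}, A=[-3], R=∅>
[21] <C=5, E={y↦-3, p↦-4, u↦5, w↦5}, A=∅, R=∅>
→ final value 5

Answer: 5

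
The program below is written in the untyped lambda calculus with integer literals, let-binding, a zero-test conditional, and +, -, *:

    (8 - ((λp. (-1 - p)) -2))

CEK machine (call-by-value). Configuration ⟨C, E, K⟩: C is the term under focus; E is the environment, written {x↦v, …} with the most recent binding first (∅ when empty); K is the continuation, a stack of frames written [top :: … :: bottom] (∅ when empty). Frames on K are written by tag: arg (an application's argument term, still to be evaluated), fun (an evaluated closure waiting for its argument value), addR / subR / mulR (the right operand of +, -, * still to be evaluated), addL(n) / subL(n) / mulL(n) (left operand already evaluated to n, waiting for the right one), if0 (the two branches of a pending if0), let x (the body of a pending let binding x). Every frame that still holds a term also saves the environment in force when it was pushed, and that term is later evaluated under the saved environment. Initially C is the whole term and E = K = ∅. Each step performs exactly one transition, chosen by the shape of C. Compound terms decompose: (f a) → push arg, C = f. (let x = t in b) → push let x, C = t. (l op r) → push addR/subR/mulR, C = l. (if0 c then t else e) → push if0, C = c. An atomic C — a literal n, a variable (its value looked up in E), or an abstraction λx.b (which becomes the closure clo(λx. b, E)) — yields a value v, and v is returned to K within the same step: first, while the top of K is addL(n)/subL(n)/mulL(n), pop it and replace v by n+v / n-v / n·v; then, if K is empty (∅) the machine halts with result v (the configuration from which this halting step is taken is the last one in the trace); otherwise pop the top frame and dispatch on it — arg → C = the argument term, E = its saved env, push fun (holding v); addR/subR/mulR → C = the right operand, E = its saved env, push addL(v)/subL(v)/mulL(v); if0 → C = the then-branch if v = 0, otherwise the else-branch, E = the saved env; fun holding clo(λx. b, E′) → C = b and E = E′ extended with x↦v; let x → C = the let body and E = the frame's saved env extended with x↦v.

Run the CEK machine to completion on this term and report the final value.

Answer: 7

Derivation:
step 0: ⟨C=(8 - ((λp. (-1 - p)) -2)); E=∅; K=∅⟩
step 1: ⟨C=8; E=∅; K=[subR]⟩
step 2: ⟨C=((λp. (-1 - p)) -2); E=∅; K=[subL(8)]⟩
step 3: ⟨C=(λp. (-1 - p)); E=∅; K=[arg :: subL(8)]⟩
step 4: ⟨C=-2; E=∅; K=[fun :: subL(8)]⟩
step 5: ⟨C=(-1 - p); E={p↦-2}; K=[subL(8)]⟩
step 6: ⟨C=-1; E={p↦-2}; K=[subR :: subL(8)]⟩
step 7: ⟨C=p; E={p↦-2}; K=[subL(-1) :: subL(8)]⟩
→ final value 7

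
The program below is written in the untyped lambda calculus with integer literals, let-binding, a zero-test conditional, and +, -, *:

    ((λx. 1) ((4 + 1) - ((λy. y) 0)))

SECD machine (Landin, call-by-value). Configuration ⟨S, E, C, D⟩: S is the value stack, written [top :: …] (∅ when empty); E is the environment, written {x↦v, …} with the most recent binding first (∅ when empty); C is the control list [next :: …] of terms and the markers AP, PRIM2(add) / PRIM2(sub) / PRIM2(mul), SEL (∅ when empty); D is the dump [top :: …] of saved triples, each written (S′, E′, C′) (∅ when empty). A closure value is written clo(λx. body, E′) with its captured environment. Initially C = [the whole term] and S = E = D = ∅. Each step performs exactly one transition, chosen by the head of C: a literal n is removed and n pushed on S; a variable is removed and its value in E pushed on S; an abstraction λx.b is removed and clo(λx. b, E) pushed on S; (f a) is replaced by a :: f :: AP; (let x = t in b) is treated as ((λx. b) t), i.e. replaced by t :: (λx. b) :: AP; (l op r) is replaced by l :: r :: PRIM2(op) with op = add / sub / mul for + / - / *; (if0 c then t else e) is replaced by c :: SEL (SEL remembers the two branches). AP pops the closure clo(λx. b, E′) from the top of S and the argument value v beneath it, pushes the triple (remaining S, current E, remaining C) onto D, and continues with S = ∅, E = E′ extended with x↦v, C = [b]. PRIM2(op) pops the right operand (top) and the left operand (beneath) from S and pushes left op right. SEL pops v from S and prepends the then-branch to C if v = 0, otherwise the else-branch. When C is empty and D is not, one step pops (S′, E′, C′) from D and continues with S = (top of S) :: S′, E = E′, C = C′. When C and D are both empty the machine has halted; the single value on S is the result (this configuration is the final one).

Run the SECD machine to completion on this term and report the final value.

t=0: <S=∅, E=∅, C=[((λx. 1) ((4 + 1) - ((λy. y) 0)))], D=∅>
t=1: <S=∅, E=∅, C=[((4 + 1) - ((λy. y) 0)) :: (λx. 1) :: AP], D=∅>
t=2: <S=∅, E=∅, C=[(4 + 1) :: ((λy. y) 0) :: PRIM2(sub) :: (λx. 1) :: AP], D=∅>
t=3: <S=∅, E=∅, C=[4 :: 1 :: PRIM2(add) :: ((λy. y) 0) :: PRIM2(sub) :: (λx. 1) :: AP], D=∅>
t=4: <S=[4], E=∅, C=[1 :: PRIM2(add) :: ((λy. y) 0) :: PRIM2(sub) :: (λx. 1) :: AP], D=∅>
t=5: <S=[1 :: 4], E=∅, C=[PRIM2(add) :: ((λy. y) 0) :: PRIM2(sub) :: (λx. 1) :: AP], D=∅>
t=6: <S=[5], E=∅, C=[((λy. y) 0) :: PRIM2(sub) :: (λx. 1) :: AP], D=∅>
t=7: <S=[5], E=∅, C=[0 :: (λy. y) :: AP :: PRIM2(sub) :: (λx. 1) :: AP], D=∅>
t=8: <S=[0 :: 5], E=∅, C=[(λy. y) :: AP :: PRIM2(sub) :: (λx. 1) :: AP], D=∅>
t=9: <S=[clo(λy. y, ∅) :: 0 :: 5], E=∅, C=[AP :: PRIM2(sub) :: (λx. 1) :: AP], D=∅>
t=10: <S=∅, E={y↦0}, C=[y], D=[([5], ∅, [PRIM2(sub) :: (λx. 1) :: AP])]>
t=11: <S=[0], E={y↦0}, C=∅, D=[([5], ∅, [PRIM2(sub) :: (λx. 1) :: AP])]>
t=12: <S=[0 :: 5], E=∅, C=[PRIM2(sub) :: (λx. 1) :: AP], D=∅>
t=13: <S=[5], E=∅, C=[(λx. 1) :: AP], D=∅>
t=14: <S=[clo(λx. 1, ∅) :: 5], E=∅, C=[AP], D=∅>
t=15: <S=∅, E={x↦5}, C=[1], D=[(∅, ∅, ∅)]>
t=16: <S=[1], E={x↦5}, C=∅, D=[(∅, ∅, ∅)]>
t=17: <S=[1], E=∅, C=∅, D=∅>
→ final value 1

Answer: 1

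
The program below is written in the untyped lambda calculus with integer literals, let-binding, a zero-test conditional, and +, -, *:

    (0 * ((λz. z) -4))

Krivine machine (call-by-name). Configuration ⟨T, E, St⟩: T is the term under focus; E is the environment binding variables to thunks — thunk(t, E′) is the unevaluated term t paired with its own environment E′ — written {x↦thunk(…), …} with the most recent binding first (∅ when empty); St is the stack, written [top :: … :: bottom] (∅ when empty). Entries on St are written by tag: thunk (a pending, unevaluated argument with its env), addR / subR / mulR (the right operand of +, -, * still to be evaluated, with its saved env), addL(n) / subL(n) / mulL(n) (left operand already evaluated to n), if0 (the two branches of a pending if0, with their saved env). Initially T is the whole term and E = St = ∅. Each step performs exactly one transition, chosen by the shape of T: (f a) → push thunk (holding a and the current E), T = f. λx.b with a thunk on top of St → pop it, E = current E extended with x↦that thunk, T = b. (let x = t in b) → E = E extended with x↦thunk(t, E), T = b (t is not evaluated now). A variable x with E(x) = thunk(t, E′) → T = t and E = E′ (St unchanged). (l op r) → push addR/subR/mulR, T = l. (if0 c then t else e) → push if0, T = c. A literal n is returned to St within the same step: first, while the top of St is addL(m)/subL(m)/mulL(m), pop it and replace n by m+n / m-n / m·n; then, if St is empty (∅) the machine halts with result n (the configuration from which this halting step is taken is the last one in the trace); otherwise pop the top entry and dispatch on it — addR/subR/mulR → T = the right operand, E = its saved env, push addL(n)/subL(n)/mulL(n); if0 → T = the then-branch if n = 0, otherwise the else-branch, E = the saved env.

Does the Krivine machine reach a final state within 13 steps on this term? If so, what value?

t=0: <T=(0 * ((λz. z) -4)), E=∅, St=∅>
t=1: <T=0, E=∅, St=[mulR]>
t=2: <T=((λz. z) -4), E=∅, St=[mulL(0)]>
t=3: <T=(λz. z), E=∅, St=[thunk :: mulL(0)]>
t=4: <T=z, E={z↦thunk(-4, ∅)}, St=[mulL(0)]>
t=5: <T=-4, E=∅, St=[mulL(0)]>
→ final value 0

Answer: 0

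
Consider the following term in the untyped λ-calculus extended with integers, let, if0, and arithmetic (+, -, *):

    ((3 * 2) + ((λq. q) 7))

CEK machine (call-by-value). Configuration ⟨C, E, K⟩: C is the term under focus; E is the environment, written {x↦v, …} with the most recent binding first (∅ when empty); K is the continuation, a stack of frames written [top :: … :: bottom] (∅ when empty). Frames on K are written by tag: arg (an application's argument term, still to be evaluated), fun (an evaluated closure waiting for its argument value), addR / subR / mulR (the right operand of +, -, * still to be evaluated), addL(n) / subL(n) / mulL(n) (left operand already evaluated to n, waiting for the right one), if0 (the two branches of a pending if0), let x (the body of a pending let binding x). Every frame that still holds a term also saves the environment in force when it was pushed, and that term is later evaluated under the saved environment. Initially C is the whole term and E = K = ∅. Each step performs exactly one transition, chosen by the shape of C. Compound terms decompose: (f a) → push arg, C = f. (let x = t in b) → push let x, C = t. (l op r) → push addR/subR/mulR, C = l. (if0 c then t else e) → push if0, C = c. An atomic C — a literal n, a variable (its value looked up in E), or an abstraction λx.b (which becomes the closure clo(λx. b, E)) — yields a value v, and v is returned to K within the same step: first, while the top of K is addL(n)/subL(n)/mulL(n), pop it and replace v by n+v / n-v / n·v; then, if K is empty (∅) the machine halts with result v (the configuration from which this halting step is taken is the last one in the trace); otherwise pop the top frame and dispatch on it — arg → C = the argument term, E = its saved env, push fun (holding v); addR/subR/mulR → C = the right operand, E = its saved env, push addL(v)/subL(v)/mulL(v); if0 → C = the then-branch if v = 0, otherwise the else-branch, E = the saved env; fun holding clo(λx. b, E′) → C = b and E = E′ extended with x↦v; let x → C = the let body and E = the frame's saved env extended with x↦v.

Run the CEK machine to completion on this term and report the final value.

Answer: 13

Execution trace:
t=0: [C=((3 * 2) + ((λq. q) 7)) | E=∅ | K=∅]
t=1: [C=(3 * 2) | E=∅ | K=[addR]]
t=2: [C=3 | E=∅ | K=[mulR :: addR]]
t=3: [C=2 | E=∅ | K=[mulL(3) :: addR]]
t=4: [C=((λq. q) 7) | E=∅ | K=[addL(6)]]
t=5: [C=(λq. q) | E=∅ | K=[arg :: addL(6)]]
t=6: [C=7 | E=∅ | K=[fun :: addL(6)]]
t=7: [C=q | E={q↦7} | K=[addL(6)]]
→ final value 13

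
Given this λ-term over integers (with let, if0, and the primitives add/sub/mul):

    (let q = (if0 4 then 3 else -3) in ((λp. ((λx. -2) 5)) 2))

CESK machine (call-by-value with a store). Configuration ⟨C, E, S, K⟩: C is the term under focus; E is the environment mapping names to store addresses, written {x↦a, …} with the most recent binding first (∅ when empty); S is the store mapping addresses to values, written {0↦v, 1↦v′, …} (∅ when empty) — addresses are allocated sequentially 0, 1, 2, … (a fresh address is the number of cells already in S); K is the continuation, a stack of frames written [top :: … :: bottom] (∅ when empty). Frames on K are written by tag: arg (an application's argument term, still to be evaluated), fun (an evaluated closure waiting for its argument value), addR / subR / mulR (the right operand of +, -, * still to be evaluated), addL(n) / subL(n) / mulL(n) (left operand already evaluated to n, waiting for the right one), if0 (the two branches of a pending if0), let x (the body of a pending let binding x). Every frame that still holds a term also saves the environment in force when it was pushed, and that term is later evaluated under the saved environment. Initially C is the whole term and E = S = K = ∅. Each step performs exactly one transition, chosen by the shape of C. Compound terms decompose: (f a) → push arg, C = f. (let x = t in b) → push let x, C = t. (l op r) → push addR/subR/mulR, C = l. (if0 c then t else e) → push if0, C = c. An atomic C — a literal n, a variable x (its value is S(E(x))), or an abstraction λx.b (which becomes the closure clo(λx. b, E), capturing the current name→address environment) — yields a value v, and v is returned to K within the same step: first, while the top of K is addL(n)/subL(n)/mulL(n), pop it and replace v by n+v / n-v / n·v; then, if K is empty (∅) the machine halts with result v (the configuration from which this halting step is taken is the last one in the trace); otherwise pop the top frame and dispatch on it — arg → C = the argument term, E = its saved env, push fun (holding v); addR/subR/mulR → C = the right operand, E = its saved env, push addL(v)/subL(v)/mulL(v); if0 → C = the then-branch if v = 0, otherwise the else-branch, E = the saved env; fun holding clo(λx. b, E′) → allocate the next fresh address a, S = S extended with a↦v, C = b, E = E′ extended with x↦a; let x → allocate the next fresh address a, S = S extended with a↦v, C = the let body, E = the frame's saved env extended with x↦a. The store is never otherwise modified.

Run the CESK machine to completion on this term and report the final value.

0. <C=(let q = (if0 4 then 3 else -3) in ((λp. ((λx. -2) 5)) 2)), E=∅, S=∅, K=∅>
1. <C=(if0 4 then 3 else -3), E=∅, S=∅, K=[let q]>
2. <C=4, E=∅, S=∅, K=[if0 :: let q]>
3. <C=-3, E=∅, S=∅, K=[let q]>
4. <C=((λp. ((λx. -2) 5)) 2), E={q↦0}, S={0↦-3}, K=∅>
5. <C=(λp. ((λx. -2) 5)), E={q↦0}, S={0↦-3}, K=[arg]>
6. <C=2, E={q↦0}, S={0↦-3}, K=[fun]>
7. <C=((λx. -2) 5), E={p↦1, q↦0}, S={0↦-3, 1↦2}, K=∅>
8. <C=(λx. -2), E={p↦1, q↦0}, S={0↦-3, 1↦2}, K=[arg]>
9. <C=5, E={p↦1, q↦0}, S={0↦-3, 1↦2}, K=[fun]>
10. <C=-2, E={x↦2, p↦1, q↦0}, S={0↦-3, 1↦2, 2↦5}, K=∅>
→ final value -2

Answer: -2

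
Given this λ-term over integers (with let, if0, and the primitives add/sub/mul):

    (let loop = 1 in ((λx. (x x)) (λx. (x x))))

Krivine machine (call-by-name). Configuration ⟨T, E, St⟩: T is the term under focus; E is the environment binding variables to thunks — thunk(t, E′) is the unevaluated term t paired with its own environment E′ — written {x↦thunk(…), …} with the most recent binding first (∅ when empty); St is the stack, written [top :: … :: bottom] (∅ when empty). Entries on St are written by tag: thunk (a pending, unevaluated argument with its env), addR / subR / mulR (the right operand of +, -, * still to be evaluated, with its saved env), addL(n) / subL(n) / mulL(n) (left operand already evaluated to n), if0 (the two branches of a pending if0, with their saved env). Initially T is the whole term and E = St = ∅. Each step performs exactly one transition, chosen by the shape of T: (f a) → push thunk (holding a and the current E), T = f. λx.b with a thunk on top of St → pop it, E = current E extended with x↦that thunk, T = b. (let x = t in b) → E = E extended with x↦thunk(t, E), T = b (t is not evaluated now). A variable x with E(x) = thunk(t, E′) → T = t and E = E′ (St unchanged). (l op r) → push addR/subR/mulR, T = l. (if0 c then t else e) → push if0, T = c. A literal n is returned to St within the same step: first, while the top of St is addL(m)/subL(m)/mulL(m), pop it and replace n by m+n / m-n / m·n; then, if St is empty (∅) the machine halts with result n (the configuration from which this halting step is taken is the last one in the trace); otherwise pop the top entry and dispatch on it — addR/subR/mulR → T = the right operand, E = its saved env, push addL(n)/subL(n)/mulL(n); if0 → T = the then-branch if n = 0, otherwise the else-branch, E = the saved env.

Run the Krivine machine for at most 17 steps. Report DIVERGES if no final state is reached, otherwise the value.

Answer: DIVERGES (no final state within 17 steps)

Machine steps:
0. ⟨T=(let loop = 1 in ((λx. (x x)) (λx. (x x)))); E=∅; St=∅⟩
1. ⟨T=((λx. (x x)) (λx. (x x))); E={loop↦thunk(1, ∅)}; St=∅⟩
2. ⟨T=(λx. (x x)); E={loop↦thunk(1, ∅)}; St=[thunk]⟩
3. ⟨T=(x x); E={x↦thunk((λx. (x x)), {loop↦thunk(1, ∅)}), loop↦thunk(1, ∅)}; St=∅⟩
4. ⟨T=x; E={x↦thunk((λx. (x x)), {loop↦thunk(1, ∅)}), loop↦thunk(1, ∅)}; St=[thunk]⟩
5. ⟨T=(λx. (x x)); E={loop↦thunk(1, ∅)}; St=[thunk]⟩
6. ⟨T=(x x); E={x↦thunk(x, {x↦thunk((λx. (x x)), {loop↦thunk(1, ∅)}), loop↦thunk(1, ∅)}), loop↦thunk(1, ∅)}; St=∅⟩
7. ⟨T=x; E={x↦thunk(x, {x↦thunk((λx. (x x)), {loop↦thunk(1, ∅)}), loop↦thunk(1, ∅)}), loop↦thunk(1, ∅)}; St=[thunk]⟩
8. ⟨T=x; E={x↦thunk((λx. (x x)), {loop↦thunk(1, ∅)}), loop↦thunk(1, ∅)}; St=[thunk]⟩
9. ⟨T=(λx. (x x)); E={loop↦thunk(1, ∅)}; St=[thunk]⟩
10. ⟨T=(x x); E={x↦thunk(x, {x↦thunk(x, {x↦thunk((λx. (x x)), {loop↦thunk(1, ∅)}), loop↦thunk(1, ∅)}), loop↦thunk(1, ∅)}), loop↦thunk(1, ∅)}; St=∅⟩
11. ⟨T=x; E={x↦thunk(x, {x↦thunk(x, {x↦thunk((λx. (x x)), {loop↦thunk(1, ∅)}), loop↦thunk(1, ∅)}), loop↦thunk(1, ∅)}), loop↦thunk(1, ∅)}; St=[thunk]⟩
12. ⟨T=x; E={x↦thunk(x, {x↦thunk((λx. (x x)), {loop↦thunk(1, ∅)}), loop↦thunk(1, ∅)}), loop↦thunk(1, ∅)}; St=[thunk]⟩
13. ⟨T=x; E={x↦thunk((λx. (x x)), {loop↦thunk(1, ∅)}), loop↦thunk(1, ∅)}; St=[thunk]⟩
14. ⟨T=(λx. (x x)); E={loop↦thunk(1, ∅)}; St=[thunk]⟩
15. ⟨T=(x x); E={x↦thunk(x, {x↦thunk(x, {x↦thunk(x, {x↦thunk((λx. (x x)), {loop↦thunk(1, ∅)}), loop↦thunk(1, ∅)}), loop↦thunk(1, ∅)}), loop↦thunk(1, ∅)}), loop↦thunk(1, ∅)}; St=∅⟩
16. ⟨T=x; E={x↦thunk(x, {x↦thunk(x, {x↦thunk(x, {x↦thunk((λx. (x x)), {loop↦thunk(1, ∅)}), loop↦thunk(1, ∅)}), loop↦thunk(1, ∅)}), loop↦thunk(1, ∅)}), loop↦thunk(1, ∅)}; St=[thunk]⟩
17. ⟨T=x; E={x↦thunk(x, {x↦thunk(x, {x↦thunk((λx. (x x)), {loop↦thunk(1, ∅)}), loop↦thunk(1, ∅)}), loop↦thunk(1, ∅)}), loop↦thunk(1, ∅)}; St=[thunk]⟩
→ 17 transitions taken and the configuration is still not final: no result within 17 steps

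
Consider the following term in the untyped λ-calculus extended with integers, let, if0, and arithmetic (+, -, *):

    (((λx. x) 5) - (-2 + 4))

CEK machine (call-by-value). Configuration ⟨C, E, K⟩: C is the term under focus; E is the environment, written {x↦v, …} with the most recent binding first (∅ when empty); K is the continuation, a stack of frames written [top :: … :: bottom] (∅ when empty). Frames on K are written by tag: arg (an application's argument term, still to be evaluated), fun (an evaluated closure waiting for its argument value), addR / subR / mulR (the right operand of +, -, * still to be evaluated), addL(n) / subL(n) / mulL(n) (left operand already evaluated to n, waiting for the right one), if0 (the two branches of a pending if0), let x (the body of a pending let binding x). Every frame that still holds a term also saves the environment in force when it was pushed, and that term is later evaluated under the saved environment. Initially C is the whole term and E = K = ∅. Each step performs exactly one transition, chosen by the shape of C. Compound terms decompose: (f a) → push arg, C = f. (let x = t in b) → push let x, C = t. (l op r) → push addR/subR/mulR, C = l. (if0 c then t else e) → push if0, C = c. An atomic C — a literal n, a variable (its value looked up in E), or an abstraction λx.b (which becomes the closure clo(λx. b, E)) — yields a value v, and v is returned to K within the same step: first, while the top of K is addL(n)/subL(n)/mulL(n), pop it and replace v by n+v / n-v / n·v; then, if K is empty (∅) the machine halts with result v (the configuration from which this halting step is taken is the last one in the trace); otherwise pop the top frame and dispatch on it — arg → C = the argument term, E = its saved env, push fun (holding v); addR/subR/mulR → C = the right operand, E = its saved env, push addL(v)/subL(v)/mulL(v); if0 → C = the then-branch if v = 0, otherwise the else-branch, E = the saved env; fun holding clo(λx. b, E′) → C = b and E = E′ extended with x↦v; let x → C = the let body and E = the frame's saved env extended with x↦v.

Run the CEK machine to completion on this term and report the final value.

Answer: 3

Execution trace:
[0] [C=(((λx. x) 5) - (-2 + 4)) | E=∅ | K=∅]
[1] [C=((λx. x) 5) | E=∅ | K=[subR]]
[2] [C=(λx. x) | E=∅ | K=[arg :: subR]]
[3] [C=5 | E=∅ | K=[fun :: subR]]
[4] [C=x | E={x↦5} | K=[subR]]
[5] [C=(-2 + 4) | E=∅ | K=[subL(5)]]
[6] [C=-2 | E=∅ | K=[addR :: subL(5)]]
[7] [C=4 | E=∅ | K=[addL(-2) :: subL(5)]]
→ final value 3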